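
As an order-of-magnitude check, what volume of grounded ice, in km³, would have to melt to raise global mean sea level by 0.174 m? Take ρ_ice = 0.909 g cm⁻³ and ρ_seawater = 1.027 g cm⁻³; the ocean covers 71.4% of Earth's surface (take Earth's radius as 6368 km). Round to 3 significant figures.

Required water volume = Δh × A = 0.174 m × 3.64×10^14 m² = 6.331×10^13 m³ = 6.331×10^4 km³.
Ice volume = water volume × ρ_w/ρ_ice = 6.331×10^4 × 1027/909 = 7.15×10^4 km³.

≈ 7.15×10^4 km³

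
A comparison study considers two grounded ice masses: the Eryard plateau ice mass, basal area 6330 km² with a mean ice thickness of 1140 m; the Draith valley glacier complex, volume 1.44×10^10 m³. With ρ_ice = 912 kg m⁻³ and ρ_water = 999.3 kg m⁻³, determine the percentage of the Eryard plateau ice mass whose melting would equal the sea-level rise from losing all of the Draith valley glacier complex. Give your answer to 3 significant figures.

Equal sea-level rise means equal mass of meltwater, i.e. equal mass of ice lost.
Ice mass of Draith: 1.313×10^13 kg; ice mass of Eryard: 6.581×10^15 kg.
Fraction required = 1.313×10^13 / 6.581×10^15 = 2.00×10^-3 → 0.200 %.

≈ 0.200 %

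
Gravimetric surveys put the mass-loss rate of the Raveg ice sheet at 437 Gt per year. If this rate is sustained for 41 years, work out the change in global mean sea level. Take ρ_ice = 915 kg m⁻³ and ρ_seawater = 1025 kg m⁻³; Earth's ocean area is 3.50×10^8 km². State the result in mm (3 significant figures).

Total mass lost = 437 Gt/yr × 41 yr = 1.792×10^4 Gt = 1.792×10^16 kg.
ρ_w = 1025 kg m⁻³, so water volume = 1.792×10^16 / 1025 = 1.748×10^13 m³.
Δh = 1.748×10^13 / 3.50×10^14 = 0.0499 m = 49.9 mm.

≈ 49.9 mm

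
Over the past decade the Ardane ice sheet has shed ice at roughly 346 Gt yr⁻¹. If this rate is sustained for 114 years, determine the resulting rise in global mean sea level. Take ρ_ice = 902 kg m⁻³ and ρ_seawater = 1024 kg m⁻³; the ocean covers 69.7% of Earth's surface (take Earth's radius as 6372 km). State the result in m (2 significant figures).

Total mass lost = 346 Gt/yr × 114 yr = 3.944×10^4 Gt = 3.944×10^16 kg.
ρ_w = 1024 kg m⁻³, so water volume = 3.944×10^16 / 1024 = 3.852×10^13 m³.
Δh = 3.852×10^13 / 3.56×10^14 = 0.108 m.

≈ 0.11 m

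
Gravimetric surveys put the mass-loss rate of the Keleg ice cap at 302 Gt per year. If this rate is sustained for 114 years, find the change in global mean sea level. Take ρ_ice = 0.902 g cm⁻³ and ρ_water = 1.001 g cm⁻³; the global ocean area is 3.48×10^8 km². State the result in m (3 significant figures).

Total mass lost = 302 Gt/yr × 114 yr = 3.443×10^4 Gt = 3.443×10^16 kg.
ρ_w = 1.001 g cm⁻³ = 1001 kg m⁻³, so water volume = 3.443×10^16 / 1001 = 3.439×10^13 m³.
Δh = 3.439×10^13 / 3.48×10^14 = 0.0988 m.

≈ 0.0988 m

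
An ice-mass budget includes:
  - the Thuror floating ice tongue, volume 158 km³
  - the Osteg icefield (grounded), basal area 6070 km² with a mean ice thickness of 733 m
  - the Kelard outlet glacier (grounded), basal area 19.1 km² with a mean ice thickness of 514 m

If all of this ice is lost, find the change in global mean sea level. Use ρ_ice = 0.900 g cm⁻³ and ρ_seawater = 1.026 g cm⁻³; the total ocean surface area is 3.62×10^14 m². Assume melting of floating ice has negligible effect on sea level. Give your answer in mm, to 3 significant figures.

The Thuror floating ice tongue is floating and already displaces its own weight of water, so its melt adds essentially nothing to sea level.
Osteg: ice volume = 6070 km² × 733 m = 4449 km³; 4449 × (900/1026) = 3903 km³ of water.
Kelard: ice volume = 19.1 km² × 514 m = 9.817 km³; 9.817 × (900/1026) = 8.612 km³ of water.
Total added water ≈ 3.912×10^12 m³ over 3.62×10^14 m² → Δh = 0.0108 m = 10.8 mm.

≈ 10.8 mm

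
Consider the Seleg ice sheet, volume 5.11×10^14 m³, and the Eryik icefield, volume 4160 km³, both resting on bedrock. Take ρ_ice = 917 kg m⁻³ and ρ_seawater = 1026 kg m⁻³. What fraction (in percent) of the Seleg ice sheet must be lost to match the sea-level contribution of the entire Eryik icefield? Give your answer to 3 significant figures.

≈ 0.814 %

Equal sea-level rise means equal mass of meltwater, i.e. equal mass of ice lost.
Ice mass of Eryik: 3.815×10^15 kg; ice mass of Seleg: 4.686×10^17 kg.
Fraction required = 3.815×10^15 / 4.686×10^17 = 8.14×10^-3 → 0.814 %.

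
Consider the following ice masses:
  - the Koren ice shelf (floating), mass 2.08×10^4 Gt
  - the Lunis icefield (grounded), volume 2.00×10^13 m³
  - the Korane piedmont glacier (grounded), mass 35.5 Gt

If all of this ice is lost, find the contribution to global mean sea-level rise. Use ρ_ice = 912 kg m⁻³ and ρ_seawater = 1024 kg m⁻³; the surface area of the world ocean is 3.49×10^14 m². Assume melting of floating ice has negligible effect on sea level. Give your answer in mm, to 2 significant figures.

The Koren ice shelf is floating and already displaces its own weight of water, so its melt adds essentially nothing to sea level.
Lunis: 2.00×10^13 m³ × (912/1024) = 1.781×10^13 m³ of water.
Korane: 35.5 Gt = 3.550×10^13 kg; dividing by ρ_w = 1024 kg m⁻³ gives 3.467×10^10 m³ of water.
Total added water ≈ 1.785×10^13 m³ over 3.49×10^14 m² → Δh = 0.0511 m = 51 mm.

≈ 51 mm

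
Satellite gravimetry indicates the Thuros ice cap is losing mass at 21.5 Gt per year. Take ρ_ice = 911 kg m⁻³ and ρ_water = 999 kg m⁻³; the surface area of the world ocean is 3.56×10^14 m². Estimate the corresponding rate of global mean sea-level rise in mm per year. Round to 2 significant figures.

≈ 0.060 mm/yr

ρ_w = 999 kg m⁻³. Annual water volume added = 21.5 Gt / ρ_w = 2.150×10^13 kg / 999 kg m⁻³ = 2.152×10^10 m³.
Δh per year = 2.152×10^10 / 3.56×10^14 = 6.05×10^-5 m = 0.060 mm.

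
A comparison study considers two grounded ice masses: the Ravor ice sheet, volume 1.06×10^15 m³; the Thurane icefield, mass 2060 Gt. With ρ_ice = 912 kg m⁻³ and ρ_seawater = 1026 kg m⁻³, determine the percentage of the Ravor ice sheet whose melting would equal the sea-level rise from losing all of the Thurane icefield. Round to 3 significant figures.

Equal sea-level rise means equal mass of meltwater, i.e. equal mass of ice lost.
Ice mass of Thurane: 2.060×10^15 kg; ice mass of Ravor: 9.667×10^17 kg.
Fraction required = 2.060×10^15 / 9.667×10^17 = 2.13×10^-3 → 0.213 %.

≈ 0.213 %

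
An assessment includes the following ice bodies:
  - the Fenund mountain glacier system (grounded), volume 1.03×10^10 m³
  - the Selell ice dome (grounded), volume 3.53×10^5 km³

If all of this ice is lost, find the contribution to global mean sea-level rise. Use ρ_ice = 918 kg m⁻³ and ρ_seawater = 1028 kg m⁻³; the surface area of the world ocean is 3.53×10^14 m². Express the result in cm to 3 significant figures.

Fenund: 1.03×10^10 m³ × (918/1028) = 9.198×10^9 m³ of water.
Selell: 3.53×10^5 km³ × (918/1028) = 3.152×10^5 km³ of water.
Total added water ≈ 3.152×10^14 m³ over 3.53×10^14 m² → Δh = 0.893 m = 89.3 cm.

≈ 89.3 cm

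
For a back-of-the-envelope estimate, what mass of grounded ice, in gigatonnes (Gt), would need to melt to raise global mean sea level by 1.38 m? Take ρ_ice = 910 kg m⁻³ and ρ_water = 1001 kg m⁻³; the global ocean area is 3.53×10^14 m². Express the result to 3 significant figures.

Required water volume = Δh × A = 1.38 m × 3.53×10^14 m² = 4.871×10^14 m³.
ρ_w = 1001 kg m⁻³, so the mass of water = 4.871×10^14 m³ × 1001 kg m⁻³ = 4.876×10^17 kg = 4.88×10^5 Gt (and the same mass of ice, by conservation).

≈ 4.88×10^5 Gt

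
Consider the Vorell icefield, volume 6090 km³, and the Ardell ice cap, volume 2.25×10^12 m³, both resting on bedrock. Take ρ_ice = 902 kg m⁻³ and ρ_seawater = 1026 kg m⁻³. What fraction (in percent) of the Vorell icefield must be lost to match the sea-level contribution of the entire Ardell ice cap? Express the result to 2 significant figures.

≈ 37 %

Equal sea-level rise means equal mass of meltwater, i.e. equal mass of ice lost.
Ice mass of Ardell: 2.030×10^15 kg; ice mass of Vorell: 5.493×10^15 kg.
Fraction required = 2.030×10^15 / 5.493×10^15 = 0.369 → 37 %.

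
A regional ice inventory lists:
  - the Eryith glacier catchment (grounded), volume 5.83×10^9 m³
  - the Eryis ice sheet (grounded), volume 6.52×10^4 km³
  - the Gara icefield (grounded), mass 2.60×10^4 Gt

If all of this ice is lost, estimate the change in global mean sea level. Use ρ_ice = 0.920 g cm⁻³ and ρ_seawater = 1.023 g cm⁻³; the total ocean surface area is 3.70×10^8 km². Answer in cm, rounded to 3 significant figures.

Eryith: 5.83×10^9 m³ × (920/1023) = 5.243×10^9 m³ of water.
Eryis: 6.52×10^4 km³ × (920/1023) = 5.864×10^4 km³ of water.
Gara: 2.60×10^4 Gt = 2.600×10^16 kg; dividing by ρ_w = 1.023 g cm⁻³ = 1023 kg m⁻³ gives 2.542×10^13 m³ of water.
Total added water ≈ 8.406×10^13 m³ over 3.70×10^14 m² → Δh = 0.227 m = 22.7 cm.

≈ 22.7 cm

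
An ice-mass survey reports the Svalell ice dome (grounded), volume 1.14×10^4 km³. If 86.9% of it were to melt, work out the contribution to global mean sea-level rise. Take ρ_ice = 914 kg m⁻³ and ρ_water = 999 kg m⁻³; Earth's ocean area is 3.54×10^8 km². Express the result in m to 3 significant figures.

≈ 0.0256 m

Svalell: 0.869 × 1.14×10^4 km³ × (914/999) = 9064 km³ of water.
Spread over 3.54×10^14 m² of ocean, Δh = 9.064×10^12 / 3.54×10^14 = 0.0256 m.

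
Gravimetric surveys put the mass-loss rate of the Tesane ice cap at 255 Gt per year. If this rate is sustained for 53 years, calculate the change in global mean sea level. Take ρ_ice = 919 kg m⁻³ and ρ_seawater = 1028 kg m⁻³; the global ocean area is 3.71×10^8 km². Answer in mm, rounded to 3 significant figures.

Total mass lost = 255 Gt/yr × 53 yr = 1.352×10^4 Gt = 1.352×10^16 kg.
ρ_w = 1028 kg m⁻³, so water volume = 1.352×10^16 / 1028 = 1.315×10^13 m³.
Δh = 1.315×10^13 / 3.71×10^14 = 0.0354 m = 35.4 mm.

≈ 35.4 mm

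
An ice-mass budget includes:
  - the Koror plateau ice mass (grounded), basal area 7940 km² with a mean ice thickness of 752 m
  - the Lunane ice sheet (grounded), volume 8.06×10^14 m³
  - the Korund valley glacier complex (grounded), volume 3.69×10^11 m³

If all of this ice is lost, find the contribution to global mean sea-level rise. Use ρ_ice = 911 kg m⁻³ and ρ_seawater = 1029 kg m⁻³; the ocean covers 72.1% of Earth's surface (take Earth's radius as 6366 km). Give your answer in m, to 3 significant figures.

Koror: ice volume = 7940 km² × 752 m = 5971 km³; 5971 × (911/1029) = 5286 km³ of water.
Lunane: 8.06×10^14 m³ × (911/1029) = 7.136×10^14 m³ of water.
Korund: 3.69×10^11 m³ × (911/1029) = 3.267×10^11 m³ of water.
Total added water ≈ 7.192×10^14 m³ over 3.67×10^14 m² → Δh = 1.96 m.

≈ 1.96 m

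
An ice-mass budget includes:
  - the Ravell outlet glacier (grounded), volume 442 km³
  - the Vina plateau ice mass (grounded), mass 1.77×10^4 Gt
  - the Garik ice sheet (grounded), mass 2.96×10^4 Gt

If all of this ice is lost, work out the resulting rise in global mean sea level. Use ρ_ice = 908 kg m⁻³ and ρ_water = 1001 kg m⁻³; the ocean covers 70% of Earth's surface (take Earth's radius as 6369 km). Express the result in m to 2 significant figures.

≈ 0.13 m

Ravell: 442 km³ × (908/1001) = 400.9 km³ of water.
Vina: 1.77×10^4 Gt = 1.770×10^16 kg; dividing by ρ_w = 1001 kg m⁻³ gives 1.768×10^13 m³ of water.
Garik: 2.96×10^4 Gt = 2.960×10^16 kg; dividing by ρ_w = 1001 kg m⁻³ gives 2.957×10^13 m³ of water.
Total added water ≈ 4.765×10^13 m³ over 3.57×10^14 m² → Δh = 0.134 m.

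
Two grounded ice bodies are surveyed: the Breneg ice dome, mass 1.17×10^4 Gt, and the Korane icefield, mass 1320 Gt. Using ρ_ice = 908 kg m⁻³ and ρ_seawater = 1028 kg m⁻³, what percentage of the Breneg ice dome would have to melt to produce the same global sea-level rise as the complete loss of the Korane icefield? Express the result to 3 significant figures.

Equal sea-level rise means equal mass of meltwater, i.e. equal mass of ice lost.
Ice mass of Korane: 1.320×10^15 kg; ice mass of Breneg: 1.170×10^16 kg.
Fraction required = 1.320×10^15 / 1.170×10^16 = 0.113 → 11.3 %.

≈ 11.3 %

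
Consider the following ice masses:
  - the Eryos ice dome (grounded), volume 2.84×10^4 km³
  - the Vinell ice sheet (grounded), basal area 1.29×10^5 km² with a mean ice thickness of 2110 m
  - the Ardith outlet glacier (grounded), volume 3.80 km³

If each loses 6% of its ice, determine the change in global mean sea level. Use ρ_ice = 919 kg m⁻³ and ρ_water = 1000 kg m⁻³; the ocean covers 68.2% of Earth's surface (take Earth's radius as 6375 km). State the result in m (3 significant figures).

Eryos: 0.06 × 2.84×10^4 km³ × (919/1000) = 1566 km³ of water.
Vinell: ice volume = 1.29×10^5 km² × 2110 m = 2.722×10^5 km³; 0.06 × 2.722×10^5 × (919/1000) = 1.501×10^4 km³ of water.
Ardith: 0.06 × 3.80 km³ × (919/1000) = 0.2095 km³ of water.
Total added water ≈ 1.657×10^13 m³ over 3.48×10^14 m² → Δh = 0.0476 m.

≈ 0.0476 m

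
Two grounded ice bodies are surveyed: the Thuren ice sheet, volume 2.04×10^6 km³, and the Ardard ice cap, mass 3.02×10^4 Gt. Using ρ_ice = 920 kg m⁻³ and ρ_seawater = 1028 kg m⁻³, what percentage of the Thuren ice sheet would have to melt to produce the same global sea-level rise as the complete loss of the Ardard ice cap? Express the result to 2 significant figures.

Equal sea-level rise means equal mass of meltwater, i.e. equal mass of ice lost.
Ice mass of Ardard: 3.020×10^16 kg; ice mass of Thuren: 1.877×10^18 kg.
Fraction required = 3.020×10^16 / 1.877×10^18 = 0.0161 → 1.6 %.

≈ 1.6 %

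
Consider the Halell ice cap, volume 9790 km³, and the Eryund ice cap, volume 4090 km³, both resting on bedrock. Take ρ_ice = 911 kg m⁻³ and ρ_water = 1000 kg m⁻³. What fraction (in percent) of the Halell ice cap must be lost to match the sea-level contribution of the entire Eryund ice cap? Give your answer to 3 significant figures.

Equal sea-level rise means equal mass of meltwater, i.e. equal mass of ice lost.
Ice mass of Eryund: 3.726×10^15 kg; ice mass of Halell: 8.919×10^15 kg.
Fraction required = 3.726×10^15 / 8.919×10^15 = 0.418 → 41.8 %.

≈ 41.8 %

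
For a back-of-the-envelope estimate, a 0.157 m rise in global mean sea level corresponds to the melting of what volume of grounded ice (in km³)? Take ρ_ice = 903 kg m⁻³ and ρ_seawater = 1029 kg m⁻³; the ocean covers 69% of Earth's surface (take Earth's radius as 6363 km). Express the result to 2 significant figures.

≈ 6.3×10^4 km³

Required water volume = Δh × A = 0.157 m × 3.51×10^14 m² = 5.512×10^13 m³ = 5.512×10^4 km³.
Ice volume = water volume × ρ_w/ρ_ice = 5.512×10^4 × 1029/903 = 6.3×10^4 km³.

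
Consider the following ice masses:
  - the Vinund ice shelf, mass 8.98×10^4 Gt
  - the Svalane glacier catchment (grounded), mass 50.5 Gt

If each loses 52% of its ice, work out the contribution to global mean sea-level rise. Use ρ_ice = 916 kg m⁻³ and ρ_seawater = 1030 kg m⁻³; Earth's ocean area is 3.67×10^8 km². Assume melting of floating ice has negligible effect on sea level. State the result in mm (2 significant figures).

The Vinund ice shelf is floating and already displaces its own weight of water, so its melt adds essentially nothing to sea level.
Svalane: 0.52 × 50.5 Gt = 2.626×10^13 kg; dividing by ρ_w = 1030 kg m⁻³ gives 2.550×10^10 m³ of water.
Total added water ≈ 2.550×10^10 m³ over 3.67×10^14 m² → Δh = 6.95×10^-5 m = 0.069 mm.

≈ 0.069 mm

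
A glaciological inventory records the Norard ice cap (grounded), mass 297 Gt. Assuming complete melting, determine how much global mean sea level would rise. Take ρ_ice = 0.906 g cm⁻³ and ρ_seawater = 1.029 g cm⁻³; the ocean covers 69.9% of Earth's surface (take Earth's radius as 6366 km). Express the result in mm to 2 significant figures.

Norard: 297 Gt = 2.970×10^14 kg; dividing by ρ_w = 1.029 g cm⁻³ = 1029 kg m⁻³ gives 2.886×10^11 m³ of water.
Spread over 3.56×10^14 m² of ocean, Δh = 2.886×10^11 / 3.56×10^14 = 8.11×10^-4 m = 0.81 mm.

≈ 0.81 mm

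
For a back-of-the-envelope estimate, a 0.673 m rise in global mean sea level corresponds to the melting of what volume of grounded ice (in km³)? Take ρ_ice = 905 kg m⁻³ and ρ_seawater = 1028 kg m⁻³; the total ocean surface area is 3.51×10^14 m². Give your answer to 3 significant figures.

≈ 2.68×10^5 km³

Required water volume = Δh × A = 0.673 m × 3.51×10^14 m² = 2.362×10^14 m³ = 2.362×10^5 km³.
Ice volume = water volume × ρ_w/ρ_ice = 2.362×10^5 × 1028/905 = 2.68×10^5 km³.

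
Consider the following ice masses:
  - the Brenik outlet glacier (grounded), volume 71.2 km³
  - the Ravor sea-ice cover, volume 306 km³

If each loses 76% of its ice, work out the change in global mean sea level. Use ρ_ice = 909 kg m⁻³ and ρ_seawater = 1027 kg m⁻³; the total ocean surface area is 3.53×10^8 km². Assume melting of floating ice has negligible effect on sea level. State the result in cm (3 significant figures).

≈ 0.0136 cm

Brenik: 0.76 × 71.2 km³ × (909/1027) = 47.89 km³ of water.
The Ravor sea-ice cover is floating and already displaces its own weight of water, so its melt adds essentially nothing to sea level.
Total added water ≈ 4.789×10^10 m³ over 3.53×10^14 m² → Δh = 1.36×10^-4 m = 0.0136 cm.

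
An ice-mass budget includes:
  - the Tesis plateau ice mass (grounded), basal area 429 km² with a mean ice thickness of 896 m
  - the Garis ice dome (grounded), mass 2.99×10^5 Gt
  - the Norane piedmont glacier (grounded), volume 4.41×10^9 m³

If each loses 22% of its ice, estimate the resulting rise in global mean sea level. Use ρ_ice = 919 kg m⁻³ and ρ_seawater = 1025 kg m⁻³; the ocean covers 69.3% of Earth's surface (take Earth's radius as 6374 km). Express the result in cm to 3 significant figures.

≈ 18.2 cm

Tesis: ice volume = 429 km² × 896 m = 384.4 km³; 0.22 × 384.4 × (919/1025) = 75.82 km³ of water.
Garis: 0.22 × 2.99×10^5 Gt = 6.578×10^16 kg; dividing by ρ_w = 1025 kg m⁻³ gives 6.418×10^13 m³ of water.
Norane: 0.22 × 4.41×10^9 m³ × (919/1025) = 8.699×10^8 m³ of water.
Total added water ≈ 6.425×10^13 m³ over 3.54×10^14 m² → Δh = 0.182 m = 18.2 cm.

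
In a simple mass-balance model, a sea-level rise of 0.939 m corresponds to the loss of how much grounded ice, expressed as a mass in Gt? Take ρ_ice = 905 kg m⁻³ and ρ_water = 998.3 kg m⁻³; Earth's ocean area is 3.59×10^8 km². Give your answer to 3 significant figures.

Required water volume = Δh × A = 0.939 m × 3.59×10^14 m² = 3.371×10^14 m³.
ρ_w = 998.3 kg m⁻³, so the mass of water = 3.371×10^14 m³ × 998.3 kg m⁻³ = 3.365×10^17 kg = 3.37×10^5 Gt (and the same mass of ice, by conservation).

≈ 3.37×10^5 Gt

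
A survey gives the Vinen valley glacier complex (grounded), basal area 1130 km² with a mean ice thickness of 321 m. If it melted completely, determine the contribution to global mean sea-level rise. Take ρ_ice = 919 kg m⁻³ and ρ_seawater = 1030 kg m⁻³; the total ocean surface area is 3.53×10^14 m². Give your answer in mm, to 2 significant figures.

Vinen: ice volume = 1130 km² × 321 m = 362.7 km³; 362.7 × (919/1030) = 323.6 km³ of water.
Spread over 3.53×10^14 m² of ocean, Δh = 3.236×10^11 / 3.53×10^14 = 9.17×10^-4 m = 0.92 mm.

≈ 0.92 mm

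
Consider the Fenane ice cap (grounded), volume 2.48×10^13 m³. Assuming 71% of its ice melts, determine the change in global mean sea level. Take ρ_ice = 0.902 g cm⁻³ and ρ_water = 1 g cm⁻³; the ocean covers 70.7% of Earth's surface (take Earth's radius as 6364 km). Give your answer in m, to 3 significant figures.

≈ 0.0441 m

Fenane: 0.71 × 2.48×10^13 m³ × (902/1000) = 1.588×10^13 m³ of water.
Spread over 3.60×10^14 m² of ocean, Δh = 1.588×10^13 / 3.60×10^14 = 0.0441 m.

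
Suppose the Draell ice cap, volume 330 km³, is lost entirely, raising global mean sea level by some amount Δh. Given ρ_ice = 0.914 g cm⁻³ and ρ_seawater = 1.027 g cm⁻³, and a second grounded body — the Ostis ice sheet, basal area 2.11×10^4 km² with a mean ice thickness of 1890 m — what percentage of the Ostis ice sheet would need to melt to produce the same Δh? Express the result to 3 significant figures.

≈ 0.828 %

Equal sea-level rise means equal mass of meltwater, i.e. equal mass of ice lost.
Ice mass of Draell: 3.016×10^14 kg; ice mass of Ostis: 3.645×10^16 kg.
Fraction required = 3.016×10^14 / 3.645×10^16 = 8.28×10^-3 → 0.828 %.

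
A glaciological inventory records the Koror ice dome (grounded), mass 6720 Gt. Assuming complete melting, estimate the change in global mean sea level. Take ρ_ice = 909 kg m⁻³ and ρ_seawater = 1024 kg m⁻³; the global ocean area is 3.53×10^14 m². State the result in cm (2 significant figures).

Koror: 6720 Gt = 6.720×10^15 kg; dividing by ρ_w = 1024 kg m⁻³ gives 6.562×10^12 m³ of water.
Spread over 3.53×10^14 m² of ocean, Δh = 6.562×10^12 / 3.53×10^14 = 0.0186 m = 1.9 cm.

≈ 1.9 cm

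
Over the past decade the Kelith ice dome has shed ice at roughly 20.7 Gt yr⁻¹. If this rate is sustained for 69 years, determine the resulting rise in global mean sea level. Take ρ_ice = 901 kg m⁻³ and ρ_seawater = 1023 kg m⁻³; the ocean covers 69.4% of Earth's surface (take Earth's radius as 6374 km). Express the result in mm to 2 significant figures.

Total mass lost = 20.7 Gt/yr × 69 yr = 1428 Gt = 1.428×10^15 kg.
ρ_w = 1023 kg m⁻³, so water volume = 1.428×10^15 / 1023 = 1.396×10^12 m³.
Δh = 1.396×10^12 / 3.54×10^14 = 3.94×10^-3 m = 3.9 mm.

≈ 3.9 mm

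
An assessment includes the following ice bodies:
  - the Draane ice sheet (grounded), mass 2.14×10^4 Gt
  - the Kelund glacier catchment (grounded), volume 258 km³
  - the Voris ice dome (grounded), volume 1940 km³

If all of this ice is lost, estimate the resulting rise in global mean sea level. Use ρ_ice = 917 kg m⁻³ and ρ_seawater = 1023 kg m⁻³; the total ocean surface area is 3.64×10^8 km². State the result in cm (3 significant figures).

≈ 6.29 cm

Draane: 2.14×10^4 Gt = 2.140×10^16 kg; dividing by ρ_w = 1023 kg m⁻³ gives 2.092×10^13 m³ of water.
Kelund: 258 km³ × (917/1023) = 231.3 km³ of water.
Voris: 1940 km³ × (917/1023) = 1739 km³ of water.
Total added water ≈ 2.289×10^13 m³ over 3.64×10^14 m² → Δh = 0.0629 m = 6.29 cm.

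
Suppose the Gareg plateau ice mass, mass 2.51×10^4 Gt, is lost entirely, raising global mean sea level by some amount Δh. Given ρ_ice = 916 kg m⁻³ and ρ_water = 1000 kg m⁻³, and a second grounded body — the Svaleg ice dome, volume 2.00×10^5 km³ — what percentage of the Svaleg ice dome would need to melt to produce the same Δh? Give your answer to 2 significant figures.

Equal sea-level rise means equal mass of meltwater, i.e. equal mass of ice lost.
Ice mass of Gareg: 2.510×10^16 kg; ice mass of Svaleg: 1.832×10^17 kg.
Fraction required = 2.510×10^16 / 1.832×10^17 = 0.137 → 14 %.

≈ 14 %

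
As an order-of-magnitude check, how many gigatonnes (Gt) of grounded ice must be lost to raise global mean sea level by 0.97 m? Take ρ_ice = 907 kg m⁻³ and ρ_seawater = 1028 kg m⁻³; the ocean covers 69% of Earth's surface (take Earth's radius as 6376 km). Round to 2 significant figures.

Required water volume = Δh × A = 0.97 m × 3.52×10^14 m² = 3.419×10^14 m³.
ρ_w = 1028 kg m⁻³, so the mass of water = 3.419×10^14 m³ × 1028 kg m⁻³ = 3.515×10^17 kg = 3.5×10^5 Gt (and the same mass of ice, by conservation).

≈ 3.5×10^5 Gt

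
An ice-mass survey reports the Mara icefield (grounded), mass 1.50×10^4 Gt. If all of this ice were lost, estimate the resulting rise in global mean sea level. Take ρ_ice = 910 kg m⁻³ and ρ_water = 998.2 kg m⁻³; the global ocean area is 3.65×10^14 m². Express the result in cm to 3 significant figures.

≈ 4.12 cm

Mara: 1.50×10^4 Gt = 1.500×10^16 kg; dividing by ρ_w = 998.2 kg m⁻³ gives 1.503×10^13 m³ of water.
Spread over 3.65×10^14 m² of ocean, Δh = 1.503×10^13 / 3.65×10^14 = 0.0412 m = 4.12 cm.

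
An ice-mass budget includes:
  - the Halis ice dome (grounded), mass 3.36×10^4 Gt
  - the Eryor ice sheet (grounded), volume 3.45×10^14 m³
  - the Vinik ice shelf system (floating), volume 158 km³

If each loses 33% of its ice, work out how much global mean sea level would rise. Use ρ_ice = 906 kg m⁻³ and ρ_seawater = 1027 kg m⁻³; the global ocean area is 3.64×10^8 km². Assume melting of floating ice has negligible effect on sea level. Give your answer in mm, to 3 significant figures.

≈ 306 mm

Halis: 0.33 × 3.36×10^4 Gt = 1.109×10^16 kg; dividing by ρ_w = 1027 kg m⁻³ gives 1.080×10^13 m³ of water.
Eryor: 0.33 × 3.45×10^14 m³ × (906/1027) = 1.004×10^14 m³ of water.
The Vinik ice shelf system is floating and already displaces its own weight of water, so its melt adds essentially nothing to sea level.
Total added water ≈ 1.112×10^14 m³ over 3.64×10^14 m² → Δh = 0.306 m = 306 mm.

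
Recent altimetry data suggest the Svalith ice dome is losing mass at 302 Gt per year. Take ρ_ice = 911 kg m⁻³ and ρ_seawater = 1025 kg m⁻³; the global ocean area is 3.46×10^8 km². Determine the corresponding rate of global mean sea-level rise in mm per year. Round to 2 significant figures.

≈ 0.85 mm/yr

ρ_w = 1025 kg m⁻³. Annual water volume added = 302 Gt / ρ_w = 3.020×10^14 kg / 1025 kg m⁻³ = 2.946×10^11 m³.
Δh per year = 2.946×10^11 / 3.46×10^14 = 8.52×10^-4 m = 0.85 mm.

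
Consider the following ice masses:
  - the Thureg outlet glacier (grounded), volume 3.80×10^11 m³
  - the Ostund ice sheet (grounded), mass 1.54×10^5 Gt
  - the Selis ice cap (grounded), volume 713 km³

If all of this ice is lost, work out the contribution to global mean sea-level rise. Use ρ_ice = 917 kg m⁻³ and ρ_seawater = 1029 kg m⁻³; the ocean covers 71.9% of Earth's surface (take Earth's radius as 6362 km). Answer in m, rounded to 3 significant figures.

≈ 0.412 m

Thureg: 3.80×10^11 m³ × (917/1029) = 3.386×10^11 m³ of water.
Ostund: 1.54×10^5 Gt = 1.540×10^17 kg; dividing by ρ_w = 1029 kg m⁻³ gives 1.497×10^14 m³ of water.
Selis: 713 km³ × (917/1029) = 635.4 km³ of water.
Total added water ≈ 1.506×10^14 m³ over 3.66×10^14 m² → Δh = 0.412 m.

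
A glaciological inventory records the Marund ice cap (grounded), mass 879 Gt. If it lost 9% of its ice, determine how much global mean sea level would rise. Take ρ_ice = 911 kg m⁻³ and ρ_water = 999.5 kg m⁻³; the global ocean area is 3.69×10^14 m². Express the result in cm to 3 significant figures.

≈ 0.0214 cm

Marund: 0.09 × 879 Gt = 7.911×10^13 kg; dividing by ρ_w = 999.5 kg m⁻³ gives 7.915×10^10 m³ of water.
Spread over 3.69×10^14 m² of ocean, Δh = 7.915×10^10 / 3.69×10^14 = 2.14×10^-4 m = 0.0214 cm.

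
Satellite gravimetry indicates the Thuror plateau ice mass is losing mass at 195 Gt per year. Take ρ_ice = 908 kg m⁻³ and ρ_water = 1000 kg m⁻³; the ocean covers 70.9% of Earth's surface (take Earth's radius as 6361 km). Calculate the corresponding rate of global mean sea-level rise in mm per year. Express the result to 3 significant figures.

ρ_w = 1000 kg m⁻³. Annual water volume added = 195 Gt / ρ_w = 1.950×10^14 kg / 1000 kg m⁻³ = 1.950×10^11 m³.
Δh per year = 1.950×10^11 / 3.61×10^14 = 5.41×10^-4 m = 0.541 mm.

≈ 0.541 mm/yr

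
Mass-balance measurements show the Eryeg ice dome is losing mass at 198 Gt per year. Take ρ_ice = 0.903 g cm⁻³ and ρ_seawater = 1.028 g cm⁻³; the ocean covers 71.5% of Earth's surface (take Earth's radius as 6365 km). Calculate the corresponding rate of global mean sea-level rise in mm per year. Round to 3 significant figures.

ρ_w = 1.028 g cm⁻³ = 1028 kg m⁻³. Annual water volume added = 198 Gt / ρ_w = 1.980×10^14 kg / 1028 kg m⁻³ = 1.926×10^11 m³.
Δh per year = 1.926×10^11 / 3.64×10^14 = 5.29×10^-4 m = 0.529 mm.

≈ 0.529 mm/yr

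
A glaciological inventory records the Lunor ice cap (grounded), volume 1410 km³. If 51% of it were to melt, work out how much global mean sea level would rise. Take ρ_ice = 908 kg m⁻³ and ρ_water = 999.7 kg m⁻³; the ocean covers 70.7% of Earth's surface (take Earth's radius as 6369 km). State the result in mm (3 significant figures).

≈ 1.81 mm

Lunor: 0.51 × 1410 km³ × (908/999.7) = 653.1 km³ of water.
Spread over 3.60×10^14 m² of ocean, Δh = 6.531×10^11 / 3.60×10^14 = 1.81×10^-3 m = 1.81 mm.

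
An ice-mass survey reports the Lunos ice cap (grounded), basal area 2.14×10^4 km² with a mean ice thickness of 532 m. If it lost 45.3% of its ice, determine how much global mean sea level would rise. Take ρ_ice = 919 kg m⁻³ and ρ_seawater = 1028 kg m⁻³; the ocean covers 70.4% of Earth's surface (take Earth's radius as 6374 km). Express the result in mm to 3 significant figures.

≈ 12.8 mm

Lunos: ice volume = 2.14×10^4 km² × 532 m = 1.138×10^4 km³; 0.453 × 1.138×10^4 × (919/1028) = 4610 km³ of water.
Spread over 3.59×10^14 m² of ocean, Δh = 4.610×10^12 / 3.59×10^14 = 0.0128 m = 12.8 mm.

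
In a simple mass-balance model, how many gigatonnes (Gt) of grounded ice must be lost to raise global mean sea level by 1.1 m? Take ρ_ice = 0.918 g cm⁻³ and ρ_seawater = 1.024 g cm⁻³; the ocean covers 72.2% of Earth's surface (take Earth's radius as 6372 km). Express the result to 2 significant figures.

Required water volume = Δh × A = 1.1 m × 3.68×10^14 m² = 4.052×10^14 m³.
ρ_w = 1.024 g cm⁻³ = 1024 kg m⁻³, so the mass of water = 4.052×10^14 m³ × 1024 kg m⁻³ = 4.149×10^17 kg = 4.1×10^5 Gt (and the same mass of ice, by conservation).

≈ 4.1×10^5 Gt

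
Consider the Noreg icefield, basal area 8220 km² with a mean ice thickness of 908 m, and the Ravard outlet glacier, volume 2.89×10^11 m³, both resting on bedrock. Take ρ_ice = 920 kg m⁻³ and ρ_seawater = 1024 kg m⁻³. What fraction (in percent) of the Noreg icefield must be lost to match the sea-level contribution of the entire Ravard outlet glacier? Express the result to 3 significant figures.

Equal sea-level rise means equal mass of meltwater, i.e. equal mass of ice lost.
Ice mass of Ravard: 2.659×10^14 kg; ice mass of Noreg: 6.867×10^15 kg.
Fraction required = 2.659×10^14 / 6.867×10^15 = 0.0387 → 3.87 %.

≈ 3.87 %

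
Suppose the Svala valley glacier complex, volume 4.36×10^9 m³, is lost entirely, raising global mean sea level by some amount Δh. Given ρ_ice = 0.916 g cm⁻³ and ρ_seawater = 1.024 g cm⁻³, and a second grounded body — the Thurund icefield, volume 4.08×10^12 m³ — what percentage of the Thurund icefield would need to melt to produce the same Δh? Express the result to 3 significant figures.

≈ 0.107 %

Equal sea-level rise means equal mass of meltwater, i.e. equal mass of ice lost.
Ice mass of Svala: 3.994×10^12 kg; ice mass of Thurund: 3.737×10^15 kg.
Fraction required = 3.994×10^12 / 3.737×10^15 = 1.07×10^-3 → 0.107 %.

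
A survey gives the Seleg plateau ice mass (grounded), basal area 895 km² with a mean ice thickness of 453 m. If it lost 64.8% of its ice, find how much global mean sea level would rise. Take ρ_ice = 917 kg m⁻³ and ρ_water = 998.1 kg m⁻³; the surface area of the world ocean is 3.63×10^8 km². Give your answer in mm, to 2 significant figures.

Seleg: ice volume = 895 km² × 453 m = 405.4 km³; 0.648 × 405.4 × (917/998.1) = 241.4 km³ of water.
Spread over 3.63×10^14 m² of ocean, Δh = 2.414×10^11 / 3.63×10^14 = 6.65×10^-4 m = 0.66 mm.

≈ 0.66 mm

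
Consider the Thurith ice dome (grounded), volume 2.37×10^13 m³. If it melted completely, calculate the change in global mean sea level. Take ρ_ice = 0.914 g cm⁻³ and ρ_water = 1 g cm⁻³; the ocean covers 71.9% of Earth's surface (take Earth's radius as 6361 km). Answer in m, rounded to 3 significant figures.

≈ 0.0593 m

Thurith: 2.37×10^13 m³ × (914/1000) = 2.166×10^13 m³ of water.
Spread over 3.66×10^14 m² of ocean, Δh = 2.166×10^13 / 3.66×10^14 = 0.0593 m.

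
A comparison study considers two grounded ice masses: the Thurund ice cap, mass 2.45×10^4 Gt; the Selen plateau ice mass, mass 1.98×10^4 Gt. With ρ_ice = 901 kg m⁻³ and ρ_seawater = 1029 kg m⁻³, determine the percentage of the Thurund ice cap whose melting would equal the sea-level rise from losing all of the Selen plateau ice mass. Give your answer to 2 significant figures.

≈ 81 %

Equal sea-level rise means equal mass of meltwater, i.e. equal mass of ice lost.
Ice mass of Selen: 1.980×10^16 kg; ice mass of Thurund: 2.450×10^16 kg.
Fraction required = 1.980×10^16 / 2.450×10^16 = 0.808 → 81 %.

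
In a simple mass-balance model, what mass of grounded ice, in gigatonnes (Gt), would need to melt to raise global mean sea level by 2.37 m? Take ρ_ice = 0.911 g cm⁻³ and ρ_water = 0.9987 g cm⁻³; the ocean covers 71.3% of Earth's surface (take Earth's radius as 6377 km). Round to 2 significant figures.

Required water volume = Δh × A = 2.37 m × 3.64×10^14 m² = 8.635×10^14 m³.
ρ_w = 0.9987 g cm⁻³ = 998.7 kg m⁻³, so the mass of water = 8.635×10^14 m³ × 998.7 kg m⁻³ = 8.624×10^17 kg = 8.6×10^5 Gt (and the same mass of ice, by conservation).

≈ 8.6×10^5 Gt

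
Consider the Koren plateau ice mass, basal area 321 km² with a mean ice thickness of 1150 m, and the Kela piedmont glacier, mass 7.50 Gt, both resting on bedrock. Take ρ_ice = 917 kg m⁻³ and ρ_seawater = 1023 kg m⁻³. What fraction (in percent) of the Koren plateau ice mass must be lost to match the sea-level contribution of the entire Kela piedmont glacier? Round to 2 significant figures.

≈ 2.2 %

Equal sea-level rise means equal mass of meltwater, i.e. equal mass of ice lost.
Ice mass of Kela: 7.500×10^12 kg; ice mass of Koren: 3.385×10^14 kg.
Fraction required = 7.500×10^12 / 3.385×10^14 = 0.0222 → 2.2 %.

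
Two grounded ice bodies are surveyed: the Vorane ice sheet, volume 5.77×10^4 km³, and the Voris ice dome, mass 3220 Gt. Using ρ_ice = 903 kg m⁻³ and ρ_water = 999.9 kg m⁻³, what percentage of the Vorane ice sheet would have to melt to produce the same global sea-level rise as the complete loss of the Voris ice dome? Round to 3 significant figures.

Equal sea-level rise means equal mass of meltwater, i.e. equal mass of ice lost.
Ice mass of Voris: 3.220×10^15 kg; ice mass of Vorane: 5.210×10^16 kg.
Fraction required = 3.220×10^15 / 5.210×10^16 = 0.0618 → 6.18 %.

≈ 6.18 %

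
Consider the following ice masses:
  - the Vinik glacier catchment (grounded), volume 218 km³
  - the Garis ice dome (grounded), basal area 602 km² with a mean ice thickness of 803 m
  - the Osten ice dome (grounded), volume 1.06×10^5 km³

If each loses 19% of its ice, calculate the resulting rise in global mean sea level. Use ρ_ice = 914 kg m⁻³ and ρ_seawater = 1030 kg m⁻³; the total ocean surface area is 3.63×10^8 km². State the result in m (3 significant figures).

Vinik: 0.19 × 218 km³ × (914/1030) = 36.76 km³ of water.
Garis: ice volume = 602 km² × 803 m = 483.4 km³; 0.19 × 483.4 × (914/1030) = 81.50 km³ of water.
Osten: 0.19 × 1.06×10^5 km³ × (914/1030) = 1.787×10^4 km³ of water.
Total added water ≈ 1.799×10^13 m³ over 3.63×10^14 m² → Δh = 0.0496 m.

≈ 0.0496 m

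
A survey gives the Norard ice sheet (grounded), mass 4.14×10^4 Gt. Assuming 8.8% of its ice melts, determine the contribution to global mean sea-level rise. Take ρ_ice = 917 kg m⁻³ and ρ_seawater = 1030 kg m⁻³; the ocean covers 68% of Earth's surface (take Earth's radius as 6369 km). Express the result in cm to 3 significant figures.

≈ 1.02 cm

Norard: 0.088 × 4.14×10^4 Gt = 3.643×10^15 kg; dividing by ρ_w = 1030 kg m⁻³ gives 3.537×10^12 m³ of water.
Spread over 3.47×10^14 m² of ocean, Δh = 3.537×10^12 / 3.47×10^14 = 0.0102 m = 1.02 cm.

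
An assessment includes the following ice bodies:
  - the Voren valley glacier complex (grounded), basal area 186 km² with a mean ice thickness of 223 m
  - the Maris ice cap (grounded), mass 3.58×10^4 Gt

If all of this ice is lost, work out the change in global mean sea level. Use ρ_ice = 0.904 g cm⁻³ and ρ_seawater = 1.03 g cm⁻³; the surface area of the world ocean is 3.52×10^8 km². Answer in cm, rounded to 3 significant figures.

≈ 9.88 cm

Voren: ice volume = 186 km² × 223 m = 41.48 km³; 41.48 × (904/1030) = 36.40 km³ of water.
Maris: 3.58×10^4 Gt = 3.580×10^16 kg; dividing by ρ_w = 1.03 g cm⁻³ = 1030 kg m⁻³ gives 3.476×10^13 m³ of water.
Total added water ≈ 3.479×10^13 m³ over 3.52×10^14 m² → Δh = 0.0988 m = 9.88 cm.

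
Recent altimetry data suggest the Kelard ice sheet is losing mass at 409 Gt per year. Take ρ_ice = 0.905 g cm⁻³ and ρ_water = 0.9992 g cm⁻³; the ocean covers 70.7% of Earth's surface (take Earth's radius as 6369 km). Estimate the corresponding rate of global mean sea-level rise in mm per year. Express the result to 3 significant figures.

≈ 1.14 mm/yr

ρ_w = 0.9992 g cm⁻³ = 999.2 kg m⁻³. Annual water volume added = 409 Gt / ρ_w = 4.090×10^14 kg / 999.2 kg m⁻³ = 4.093×10^11 m³.
Δh per year = 4.093×10^11 / 3.60×10^14 = 1.14×10^-3 m = 1.14 mm.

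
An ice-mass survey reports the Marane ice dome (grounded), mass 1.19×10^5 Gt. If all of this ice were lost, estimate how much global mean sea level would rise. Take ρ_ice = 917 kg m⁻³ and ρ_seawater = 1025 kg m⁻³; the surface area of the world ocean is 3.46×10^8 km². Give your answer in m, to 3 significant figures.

Marane: 1.19×10^5 Gt = 1.190×10^17 kg; dividing by ρ_w = 1025 kg m⁻³ gives 1.161×10^14 m³ of water.
Spread over 3.46×10^14 m² of ocean, Δh = 1.161×10^14 / 3.46×10^14 = 0.336 m.

≈ 0.336 m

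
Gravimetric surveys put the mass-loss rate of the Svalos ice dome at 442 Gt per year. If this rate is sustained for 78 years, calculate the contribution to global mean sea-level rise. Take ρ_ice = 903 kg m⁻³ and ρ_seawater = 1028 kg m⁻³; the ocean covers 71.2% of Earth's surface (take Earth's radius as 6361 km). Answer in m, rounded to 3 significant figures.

≈ 0.0926 m

Total mass lost = 442 Gt/yr × 78 yr = 3.448×10^4 Gt = 3.448×10^16 kg.
ρ_w = 1028 kg m⁻³, so water volume = 3.448×10^16 / 1028 = 3.354×10^13 m³.
Δh = 3.354×10^13 / 3.62×10^14 = 0.0926 m.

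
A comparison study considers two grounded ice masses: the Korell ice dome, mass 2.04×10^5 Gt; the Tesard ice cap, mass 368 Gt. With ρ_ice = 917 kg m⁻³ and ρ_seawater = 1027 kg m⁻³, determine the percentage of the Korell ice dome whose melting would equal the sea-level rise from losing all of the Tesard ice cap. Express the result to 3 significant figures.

Equal sea-level rise means equal mass of meltwater, i.e. equal mass of ice lost.
Ice mass of Tesard: 3.680×10^14 kg; ice mass of Korell: 2.040×10^17 kg.
Fraction required = 3.680×10^14 / 2.040×10^17 = 1.80×10^-3 → 0.180 %.

≈ 0.180 %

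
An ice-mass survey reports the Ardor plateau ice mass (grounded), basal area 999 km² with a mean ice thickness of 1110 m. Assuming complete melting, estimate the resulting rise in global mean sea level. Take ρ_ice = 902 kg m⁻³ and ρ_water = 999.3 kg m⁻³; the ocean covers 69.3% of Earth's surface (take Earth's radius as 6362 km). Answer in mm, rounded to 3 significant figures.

≈ 2.84 mm

Ardor: ice volume = 999 km² × 1110 m = 1109 km³; 1109 × (902/999.3) = 1001 km³ of water.
Spread over 3.52×10^14 m² of ocean, Δh = 1.001×10^12 / 3.52×10^14 = 2.84×10^-3 m = 2.84 mm.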